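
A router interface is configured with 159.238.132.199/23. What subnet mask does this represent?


/23 means 23 network bits, 9 host bits
Binary: 11111111111111111111111000000000
Mask: 255.255.254.0


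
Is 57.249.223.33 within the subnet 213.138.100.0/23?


Subnet network: 213.138.100.0
Test IP AND mask: 57.249.222.0
No, 57.249.223.33 is not in 213.138.100.0/23


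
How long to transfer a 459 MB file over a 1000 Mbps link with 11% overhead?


Effective throughput = 1000 * (1 - 11/100) = 890 Mbps
File size in Mb = 459 * 8 = 3672 Mb
Time = 3672 / 890
Time = 4.1258 seconds


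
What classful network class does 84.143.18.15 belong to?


First octet: 84
Binary: 01010100
0xxxxxxx -> Class A (1-126)
Class A, default mask 255.0.0.0 (/8)


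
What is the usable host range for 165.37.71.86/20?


Network: 165.37.64.0
Broadcast: 165.37.79.255
First usable = network + 1
Last usable = broadcast - 1
Range: 165.37.64.1 to 165.37.79.254


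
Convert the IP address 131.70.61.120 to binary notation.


131 = 10000011
70 = 01000110
61 = 00111101
120 = 01111000
Binary: 10000011.01000110.00111101.01111000


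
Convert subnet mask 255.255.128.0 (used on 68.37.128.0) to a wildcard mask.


Subnet mask: 255.255.128.0
Wildcard = 255.255.255.255 - subnet mask
255 - 255 = 0
255 - 255 = 0
255 - 128 = 127
255 - 0 = 255
Wildcard: 0.0.127.255


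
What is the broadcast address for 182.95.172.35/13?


Network: 182.88.0.0/13
Host bits = 19
Set all host bits to 1:
Broadcast: 182.95.255.255


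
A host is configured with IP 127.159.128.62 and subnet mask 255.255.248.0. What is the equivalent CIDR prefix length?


Binary: 11111111.11111111.11111000.00000000
Count leading 1s
Prefix: /21


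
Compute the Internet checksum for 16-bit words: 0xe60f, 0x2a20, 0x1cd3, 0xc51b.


Sum all words (with carry folding):
+ 0xe60f = 0xe60f
+ 0x2a20 = 0x1030
+ 0x1cd3 = 0x2d03
+ 0xc51b = 0xf21e
One's complement: ~0xf21e
Checksum = 0x0de1


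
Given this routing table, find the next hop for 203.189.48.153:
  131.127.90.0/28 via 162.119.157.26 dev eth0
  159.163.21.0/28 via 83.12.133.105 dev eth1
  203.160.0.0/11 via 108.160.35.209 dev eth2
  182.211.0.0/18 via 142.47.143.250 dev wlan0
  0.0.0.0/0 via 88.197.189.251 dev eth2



Longest prefix match for 203.189.48.153:
  /28 131.127.90.0: no
  /28 159.163.21.0: no
  /11 203.160.0.0: MATCH
  /18 182.211.0.0: no
  /0 0.0.0.0: MATCH
Selected: next-hop 108.160.35.209 via eth2 (matched /11)


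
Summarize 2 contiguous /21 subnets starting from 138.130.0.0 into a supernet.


Original prefix: /21
Number of subnets: 2 = 2^1
New prefix = 21 - 1 = 20
Supernet: 138.130.0.0/20


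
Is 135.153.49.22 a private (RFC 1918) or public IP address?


RFC 1918 private ranges:
  10.0.0.0/8 (10.0.0.0 - 10.255.255.255)
  172.16.0.0/12 (172.16.0.0 - 172.31.255.255)
  192.168.0.0/16 (192.168.0.0 - 192.168.255.255)
Public (not in any RFC 1918 range)


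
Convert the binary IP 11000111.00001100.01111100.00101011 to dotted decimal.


11000111 = 199
00001100 = 12
01111100 = 124
00101011 = 43
IP: 199.12.124.43


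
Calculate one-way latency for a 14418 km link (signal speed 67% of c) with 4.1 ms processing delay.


Speed = 0.67 * 3e5 km/s = 201000 km/s
Propagation delay = 14418 / 201000 = 0.0717 s = 71.7313 ms
Processing delay = 4.1 ms
Total one-way latency = 75.8313 ms


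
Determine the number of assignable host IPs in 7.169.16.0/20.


Host bits = 32 - 20 = 12
Total addresses = 2^12 = 4096
Usable = total - 2 (network and broadcast)
Usable hosts: 4094


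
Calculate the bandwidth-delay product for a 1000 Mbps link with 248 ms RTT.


BDP = bandwidth * RTT
= 1000 Mbps * 248 ms
= 1000 * 1e6 * 248 / 1000 bits
= 248000000 bits
= 31000000 bytes
= 30273.4375 KB
BDP = 248000000 bits (31000000 bytes)


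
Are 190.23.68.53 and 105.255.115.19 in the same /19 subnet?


Mask: 255.255.224.0
190.23.68.53 AND mask = 190.23.64.0
105.255.115.19 AND mask = 105.255.96.0
No, different subnets (190.23.64.0 vs 105.255.96.0)


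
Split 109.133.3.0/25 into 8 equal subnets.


New prefix = 25 + 3 = 28
Each subnet has 16 addresses
  109.133.3.0/28
  109.133.3.16/28
  109.133.3.32/28
  109.133.3.48/28
  109.133.3.64/28
  109.133.3.80/28
  109.133.3.96/28
  109.133.3.112/28
Subnets: 109.133.3.0/28, 109.133.3.16/28, 109.133.3.32/28, 109.133.3.48/28, 109.133.3.64/28, 109.133.3.80/28, 109.133.3.96/28, 109.133.3.112/28


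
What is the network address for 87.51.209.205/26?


IP:   01010111.00110011.11010001.11001101
Mask: 11111111.11111111.11111111.11000000
AND operation:
Net:  01010111.00110011.11010001.11000000
Network: 87.51.209.192/26


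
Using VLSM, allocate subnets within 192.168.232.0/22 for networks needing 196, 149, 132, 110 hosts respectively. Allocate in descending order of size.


196 hosts -> /24 (254 usable): 192.168.232.0/24
149 hosts -> /24 (254 usable): 192.168.233.0/24
132 hosts -> /24 (254 usable): 192.168.234.0/24
110 hosts -> /25 (126 usable): 192.168.235.0/25
Allocation: 192.168.232.0/24 (196 hosts, 254 usable); 192.168.233.0/24 (149 hosts, 254 usable); 192.168.234.0/24 (132 hosts, 254 usable); 192.168.235.0/25 (110 hosts, 126 usable)


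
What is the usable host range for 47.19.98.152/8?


Network: 47.0.0.0
Broadcast: 47.255.255.255
First usable = network + 1
Last usable = broadcast - 1
Range: 47.0.0.1 to 47.255.255.254


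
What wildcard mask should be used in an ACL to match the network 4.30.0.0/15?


Subnet mask: 255.254.0.0
Wildcard = 255.255.255.255 - subnet mask
255 - 255 = 0
255 - 254 = 1
255 - 0 = 255
255 - 0 = 255
Wildcard: 0.1.255.255


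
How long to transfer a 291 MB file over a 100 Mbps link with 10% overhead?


Effective throughput = 100 * (1 - 10/100) = 90 Mbps
File size in Mb = 291 * 8 = 2328 Mb
Time = 2328 / 90
Time = 25.8667 seconds


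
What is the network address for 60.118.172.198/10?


IP:   00111100.01110110.10101100.11000110
Mask: 11111111.11000000.00000000.00000000
AND operation:
Net:  00111100.01000000.00000000.00000000
Network: 60.64.0.0/10


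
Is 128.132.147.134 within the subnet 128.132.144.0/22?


Subnet network: 128.132.144.0
Test IP AND mask: 128.132.144.0
Yes, 128.132.147.134 is in 128.132.144.0/22


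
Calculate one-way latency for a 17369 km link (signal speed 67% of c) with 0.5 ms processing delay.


Speed = 0.67 * 3e5 km/s = 201000 km/s
Propagation delay = 17369 / 201000 = 0.0864 s = 86.4129 ms
Processing delay = 0.5 ms
Total one-way latency = 86.9129 ms


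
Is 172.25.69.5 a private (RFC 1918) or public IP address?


RFC 1918 private ranges:
  10.0.0.0/8 (10.0.0.0 - 10.255.255.255)
  172.16.0.0/12 (172.16.0.0 - 172.31.255.255)
  192.168.0.0/16 (192.168.0.0 - 192.168.255.255)
Private (in 172.16.0.0/12)


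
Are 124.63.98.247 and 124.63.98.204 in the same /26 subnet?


Mask: 255.255.255.192
124.63.98.247 AND mask = 124.63.98.192
124.63.98.204 AND mask = 124.63.98.192
Yes, same subnet (124.63.98.192)


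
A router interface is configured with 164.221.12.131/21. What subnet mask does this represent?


/21 means 21 network bits, 11 host bits
Binary: 11111111111111111111100000000000
Mask: 255.255.248.0


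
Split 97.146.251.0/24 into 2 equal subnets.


New prefix = 24 + 1 = 25
Each subnet has 128 addresses
  97.146.251.0/25
  97.146.251.128/25
Subnets: 97.146.251.0/25, 97.146.251.128/25


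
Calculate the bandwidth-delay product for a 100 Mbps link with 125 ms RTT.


BDP = bandwidth * RTT
= 100 Mbps * 125 ms
= 100 * 1e6 * 125 / 1000 bits
= 12500000 bits
= 1562500 bytes
= 1525.8789 KB
BDP = 12500000 bits (1562500 bytes)


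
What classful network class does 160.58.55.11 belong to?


First octet: 160
Binary: 10100000
10xxxxxx -> Class B (128-191)
Class B, default mask 255.255.0.0 (/16)


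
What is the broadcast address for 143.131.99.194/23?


Network: 143.131.98.0/23
Host bits = 9
Set all host bits to 1:
Broadcast: 143.131.99.255


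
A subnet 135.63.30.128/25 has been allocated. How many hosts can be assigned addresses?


Host bits = 32 - 25 = 7
Total addresses = 2^7 = 128
Usable = total - 2 (network and broadcast)
Usable hosts: 126


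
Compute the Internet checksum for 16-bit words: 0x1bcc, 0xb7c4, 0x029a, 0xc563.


Sum all words (with carry folding):
+ 0x1bcc = 0x1bcc
+ 0xb7c4 = 0xd390
+ 0x029a = 0xd62a
+ 0xc563 = 0x9b8e
One's complement: ~0x9b8e
Checksum = 0x6471


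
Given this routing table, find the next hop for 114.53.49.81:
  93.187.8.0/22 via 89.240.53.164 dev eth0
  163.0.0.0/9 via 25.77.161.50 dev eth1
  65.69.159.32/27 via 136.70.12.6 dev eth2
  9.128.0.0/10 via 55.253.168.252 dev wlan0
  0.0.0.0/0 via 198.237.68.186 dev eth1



Longest prefix match for 114.53.49.81:
  /22 93.187.8.0: no
  /9 163.0.0.0: no
  /27 65.69.159.32: no
  /10 9.128.0.0: no
  /0 0.0.0.0: MATCH
Selected: next-hop 198.237.68.186 via eth1 (matched /0)


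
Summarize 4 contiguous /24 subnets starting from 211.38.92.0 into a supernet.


Original prefix: /24
Number of subnets: 4 = 2^2
New prefix = 24 - 2 = 22
Supernet: 211.38.92.0/22


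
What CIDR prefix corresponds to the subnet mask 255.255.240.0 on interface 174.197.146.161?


Binary: 11111111.11111111.11110000.00000000
Count leading 1s
Prefix: /20


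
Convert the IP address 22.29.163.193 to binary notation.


22 = 00010110
29 = 00011101
163 = 10100011
193 = 11000001
Binary: 00010110.00011101.10100011.11000001


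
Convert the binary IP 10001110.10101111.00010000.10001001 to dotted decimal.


10001110 = 142
10101111 = 175
00010000 = 16
10001001 = 137
IP: 142.175.16.137


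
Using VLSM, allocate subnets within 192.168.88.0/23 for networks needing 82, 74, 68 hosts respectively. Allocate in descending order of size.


82 hosts -> /25 (126 usable): 192.168.88.0/25
74 hosts -> /25 (126 usable): 192.168.88.128/25
68 hosts -> /25 (126 usable): 192.168.89.0/25
Allocation: 192.168.88.0/25 (82 hosts, 126 usable); 192.168.88.128/25 (74 hosts, 126 usable); 192.168.89.0/25 (68 hosts, 126 usable)


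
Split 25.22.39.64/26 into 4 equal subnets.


New prefix = 26 + 2 = 28
Each subnet has 16 addresses
  25.22.39.64/28
  25.22.39.80/28
  25.22.39.96/28
  25.22.39.112/28
Subnets: 25.22.39.64/28, 25.22.39.80/28, 25.22.39.96/28, 25.22.39.112/28


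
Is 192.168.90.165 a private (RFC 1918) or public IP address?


RFC 1918 private ranges:
  10.0.0.0/8 (10.0.0.0 - 10.255.255.255)
  172.16.0.0/12 (172.16.0.0 - 172.31.255.255)
  192.168.0.0/16 (192.168.0.0 - 192.168.255.255)
Private (in 192.168.0.0/16)


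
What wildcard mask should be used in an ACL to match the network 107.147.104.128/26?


Subnet mask: 255.255.255.192
Wildcard = 255.255.255.255 - subnet mask
255 - 255 = 0
255 - 255 = 0
255 - 255 = 0
255 - 192 = 63
Wildcard: 0.0.0.63


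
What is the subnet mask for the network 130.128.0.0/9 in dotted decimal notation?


/9 means 9 network bits, 23 host bits
Binary: 11111111100000000000000000000000
Mask: 255.128.0.0


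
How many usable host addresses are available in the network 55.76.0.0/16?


Host bits = 32 - 16 = 16
Total addresses = 2^16 = 65536
Usable = total - 2 (network and broadcast)
Usable hosts: 65534


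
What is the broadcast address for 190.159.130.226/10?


Network: 190.128.0.0/10
Host bits = 22
Set all host bits to 1:
Broadcast: 190.191.255.255


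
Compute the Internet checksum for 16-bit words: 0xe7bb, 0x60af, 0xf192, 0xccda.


Sum all words (with carry folding):
+ 0xe7bb = 0xe7bb
+ 0x60af = 0x486b
+ 0xf192 = 0x39fe
+ 0xccda = 0x06d9
One's complement: ~0x06d9
Checksum = 0xf926


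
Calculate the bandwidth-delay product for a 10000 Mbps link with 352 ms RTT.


BDP = bandwidth * RTT
= 10000 Mbps * 352 ms
= 10000 * 1e6 * 352 / 1000 bits
= 3520000000 bits
= 440000000 bytes
= 429687.5 KB
BDP = 3520000000 bits (440000000 bytes)


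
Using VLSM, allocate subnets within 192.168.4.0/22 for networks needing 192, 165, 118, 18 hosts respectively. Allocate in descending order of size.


192 hosts -> /24 (254 usable): 192.168.4.0/24
165 hosts -> /24 (254 usable): 192.168.5.0/24
118 hosts -> /25 (126 usable): 192.168.6.0/25
18 hosts -> /27 (30 usable): 192.168.6.128/27
Allocation: 192.168.4.0/24 (192 hosts, 254 usable); 192.168.5.0/24 (165 hosts, 254 usable); 192.168.6.0/25 (118 hosts, 126 usable); 192.168.6.128/27 (18 hosts, 30 usable)


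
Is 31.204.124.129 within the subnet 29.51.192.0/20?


Subnet network: 29.51.192.0
Test IP AND mask: 31.204.112.0
No, 31.204.124.129 is not in 29.51.192.0/20


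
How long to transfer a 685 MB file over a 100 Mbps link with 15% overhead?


Effective throughput = 100 * (1 - 15/100) = 85 Mbps
File size in Mb = 685 * 8 = 5480 Mb
Time = 5480 / 85
Time = 64.4706 seconds


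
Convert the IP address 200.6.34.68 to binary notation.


200 = 11001000
6 = 00000110
34 = 00100010
68 = 01000100
Binary: 11001000.00000110.00100010.01000100


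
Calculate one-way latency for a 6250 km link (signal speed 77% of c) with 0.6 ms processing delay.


Speed = 0.77 * 3e5 km/s = 231000 km/s
Propagation delay = 6250 / 231000 = 0.0271 s = 27.0563 ms
Processing delay = 0.6 ms
Total one-way latency = 27.6563 ms


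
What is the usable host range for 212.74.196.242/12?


Network: 212.64.0.0
Broadcast: 212.79.255.255
First usable = network + 1
Last usable = broadcast - 1
Range: 212.64.0.1 to 212.79.255.254


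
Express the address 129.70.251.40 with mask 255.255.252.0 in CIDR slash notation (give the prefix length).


Binary: 11111111.11111111.11111100.00000000
Count leading 1s
Prefix: /22


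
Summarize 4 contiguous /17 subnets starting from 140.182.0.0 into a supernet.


Original prefix: /17
Number of subnets: 4 = 2^2
New prefix = 17 - 2 = 15
Supernet: 140.182.0.0/15


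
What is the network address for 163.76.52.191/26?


IP:   10100011.01001100.00110100.10111111
Mask: 11111111.11111111.11111111.11000000
AND operation:
Net:  10100011.01001100.00110100.10000000
Network: 163.76.52.128/26


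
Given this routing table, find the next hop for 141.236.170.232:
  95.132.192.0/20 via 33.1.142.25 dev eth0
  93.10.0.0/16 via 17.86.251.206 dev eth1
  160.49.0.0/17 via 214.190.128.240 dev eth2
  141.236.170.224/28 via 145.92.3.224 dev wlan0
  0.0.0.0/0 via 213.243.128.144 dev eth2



Longest prefix match for 141.236.170.232:
  /20 95.132.192.0: no
  /16 93.10.0.0: no
  /17 160.49.0.0: no
  /28 141.236.170.224: MATCH
  /0 0.0.0.0: MATCH
Selected: next-hop 145.92.3.224 via wlan0 (matched /28)


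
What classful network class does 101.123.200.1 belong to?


First octet: 101
Binary: 01100101
0xxxxxxx -> Class A (1-126)
Class A, default mask 255.0.0.0 (/8)


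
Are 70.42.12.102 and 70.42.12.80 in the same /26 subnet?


Mask: 255.255.255.192
70.42.12.102 AND mask = 70.42.12.64
70.42.12.80 AND mask = 70.42.12.64
Yes, same subnet (70.42.12.64)


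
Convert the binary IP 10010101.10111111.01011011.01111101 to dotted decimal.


10010101 = 149
10111111 = 191
01011011 = 91
01111101 = 125
IP: 149.191.91.125


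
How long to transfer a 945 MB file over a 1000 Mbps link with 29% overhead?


Effective throughput = 1000 * (1 - 29/100) = 710 Mbps
File size in Mb = 945 * 8 = 7560 Mb
Time = 7560 / 710
Time = 10.6479 seconds


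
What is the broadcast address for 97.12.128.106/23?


Network: 97.12.128.0/23
Host bits = 9
Set all host bits to 1:
Broadcast: 97.12.129.255


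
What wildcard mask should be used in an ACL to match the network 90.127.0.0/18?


Subnet mask: 255.255.192.0
Wildcard = 255.255.255.255 - subnet mask
255 - 255 = 0
255 - 255 = 0
255 - 192 = 63
255 - 0 = 255
Wildcard: 0.0.63.255


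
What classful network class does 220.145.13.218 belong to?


First octet: 220
Binary: 11011100
110xxxxx -> Class C (192-223)
Class C, default mask 255.255.255.0 (/24)


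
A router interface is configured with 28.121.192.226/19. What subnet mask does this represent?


/19 means 19 network bits, 13 host bits
Binary: 11111111111111111110000000000000
Mask: 255.255.224.0


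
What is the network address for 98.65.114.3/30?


IP:   01100010.01000001.01110010.00000011
Mask: 11111111.11111111.11111111.11111100
AND operation:
Net:  01100010.01000001.01110010.00000000
Network: 98.65.114.0/30


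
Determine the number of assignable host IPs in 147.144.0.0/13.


Host bits = 32 - 13 = 19
Total addresses = 2^19 = 524288
Usable = total - 2 (network and broadcast)
Usable hosts: 524286


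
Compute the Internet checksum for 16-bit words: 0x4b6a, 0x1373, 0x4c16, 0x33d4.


Sum all words (with carry folding):
+ 0x4b6a = 0x4b6a
+ 0x1373 = 0x5edd
+ 0x4c16 = 0xaaf3
+ 0x33d4 = 0xdec7
One's complement: ~0xdec7
Checksum = 0x2138


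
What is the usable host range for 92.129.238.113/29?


Network: 92.129.238.112
Broadcast: 92.129.238.119
First usable = network + 1
Last usable = broadcast - 1
Range: 92.129.238.113 to 92.129.238.118


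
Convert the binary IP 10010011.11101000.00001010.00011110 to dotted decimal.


10010011 = 147
11101000 = 232
00001010 = 10
00011110 = 30
IP: 147.232.10.30


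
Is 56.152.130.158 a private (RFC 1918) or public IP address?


RFC 1918 private ranges:
  10.0.0.0/8 (10.0.0.0 - 10.255.255.255)
  172.16.0.0/12 (172.16.0.0 - 172.31.255.255)
  192.168.0.0/16 (192.168.0.0 - 192.168.255.255)
Public (not in any RFC 1918 range)


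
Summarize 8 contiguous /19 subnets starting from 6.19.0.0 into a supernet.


Original prefix: /19
Number of subnets: 8 = 2^3
New prefix = 19 - 3 = 16
Supernet: 6.19.0.0/16


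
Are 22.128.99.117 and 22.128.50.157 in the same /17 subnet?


Mask: 255.255.128.0
22.128.99.117 AND mask = 22.128.0.0
22.128.50.157 AND mask = 22.128.0.0
Yes, same subnet (22.128.0.0)


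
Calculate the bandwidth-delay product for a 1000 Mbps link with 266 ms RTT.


BDP = bandwidth * RTT
= 1000 Mbps * 266 ms
= 1000 * 1e6 * 266 / 1000 bits
= 266000000 bits
= 33250000 bytes
= 32470.7031 KB
BDP = 266000000 bits (33250000 bytes)


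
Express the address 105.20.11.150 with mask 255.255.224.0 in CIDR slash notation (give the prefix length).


Binary: 11111111.11111111.11100000.00000000
Count leading 1s
Prefix: /19


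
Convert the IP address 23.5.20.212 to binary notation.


23 = 00010111
5 = 00000101
20 = 00010100
212 = 11010100
Binary: 00010111.00000101.00010100.11010100


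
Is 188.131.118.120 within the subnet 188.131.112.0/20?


Subnet network: 188.131.112.0
Test IP AND mask: 188.131.112.0
Yes, 188.131.118.120 is in 188.131.112.0/20


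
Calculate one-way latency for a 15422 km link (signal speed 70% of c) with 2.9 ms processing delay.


Speed = 0.7 * 3e5 km/s = 210000 km/s
Propagation delay = 15422 / 210000 = 0.0734 s = 73.4381 ms
Processing delay = 2.9 ms
Total one-way latency = 76.3381 ms


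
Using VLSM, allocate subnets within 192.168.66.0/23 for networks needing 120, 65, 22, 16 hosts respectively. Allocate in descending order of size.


120 hosts -> /25 (126 usable): 192.168.66.0/25
65 hosts -> /25 (126 usable): 192.168.66.128/25
22 hosts -> /27 (30 usable): 192.168.67.0/27
16 hosts -> /27 (30 usable): 192.168.67.32/27
Allocation: 192.168.66.0/25 (120 hosts, 126 usable); 192.168.66.128/25 (65 hosts, 126 usable); 192.168.67.0/27 (22 hosts, 30 usable); 192.168.67.32/27 (16 hosts, 30 usable)


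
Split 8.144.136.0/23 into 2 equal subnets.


New prefix = 23 + 1 = 24
Each subnet has 256 addresses
  8.144.136.0/24
  8.144.137.0/24
Subnets: 8.144.136.0/24, 8.144.137.0/24


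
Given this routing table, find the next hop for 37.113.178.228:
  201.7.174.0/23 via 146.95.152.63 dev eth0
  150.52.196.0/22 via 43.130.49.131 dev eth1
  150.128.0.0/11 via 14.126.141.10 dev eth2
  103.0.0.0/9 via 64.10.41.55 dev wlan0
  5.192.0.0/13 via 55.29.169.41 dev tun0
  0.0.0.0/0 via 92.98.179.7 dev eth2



Longest prefix match for 37.113.178.228:
  /23 201.7.174.0: no
  /22 150.52.196.0: no
  /11 150.128.0.0: no
  /9 103.0.0.0: no
  /13 5.192.0.0: no
  /0 0.0.0.0: MATCH
Selected: next-hop 92.98.179.7 via eth2 (matched /0)


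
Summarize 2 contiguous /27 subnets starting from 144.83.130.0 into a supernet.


Original prefix: /27
Number of subnets: 2 = 2^1
New prefix = 27 - 1 = 26
Supernet: 144.83.130.0/26


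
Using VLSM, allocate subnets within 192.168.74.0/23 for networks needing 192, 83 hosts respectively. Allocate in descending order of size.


192 hosts -> /24 (254 usable): 192.168.74.0/24
83 hosts -> /25 (126 usable): 192.168.75.0/25
Allocation: 192.168.74.0/24 (192 hosts, 254 usable); 192.168.75.0/25 (83 hosts, 126 usable)


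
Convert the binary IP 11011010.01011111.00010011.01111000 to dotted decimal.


11011010 = 218
01011111 = 95
00010011 = 19
01111000 = 120
IP: 218.95.19.120


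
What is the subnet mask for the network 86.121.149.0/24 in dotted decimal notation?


/24 means 24 network bits, 8 host bits
Binary: 11111111111111111111111100000000
Mask: 255.255.255.0


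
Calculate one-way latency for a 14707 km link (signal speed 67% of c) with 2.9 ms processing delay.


Speed = 0.67 * 3e5 km/s = 201000 km/s
Propagation delay = 14707 / 201000 = 0.0732 s = 73.1692 ms
Processing delay = 2.9 ms
Total one-way latency = 76.0692 ms


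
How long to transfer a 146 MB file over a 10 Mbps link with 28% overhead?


Effective throughput = 10 * (1 - 28/100) = 7.2 Mbps
File size in Mb = 146 * 8 = 1168 Mb
Time = 1168 / 7.2
Time = 162.2222 seconds


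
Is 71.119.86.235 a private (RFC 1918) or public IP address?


RFC 1918 private ranges:
  10.0.0.0/8 (10.0.0.0 - 10.255.255.255)
  172.16.0.0/12 (172.16.0.0 - 172.31.255.255)
  192.168.0.0/16 (192.168.0.0 - 192.168.255.255)
Public (not in any RFC 1918 range)


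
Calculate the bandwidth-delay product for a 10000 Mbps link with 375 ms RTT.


BDP = bandwidth * RTT
= 10000 Mbps * 375 ms
= 10000 * 1e6 * 375 / 1000 bits
= 3750000000 bits
= 468750000 bytes
= 457763.6719 KB
BDP = 3750000000 bits (468750000 bytes)


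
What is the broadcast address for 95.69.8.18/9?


Network: 95.0.0.0/9
Host bits = 23
Set all host bits to 1:
Broadcast: 95.127.255.255


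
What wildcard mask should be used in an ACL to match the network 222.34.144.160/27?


Subnet mask: 255.255.255.224
Wildcard = 255.255.255.255 - subnet mask
255 - 255 = 0
255 - 255 = 0
255 - 255 = 0
255 - 224 = 31
Wildcard: 0.0.0.31


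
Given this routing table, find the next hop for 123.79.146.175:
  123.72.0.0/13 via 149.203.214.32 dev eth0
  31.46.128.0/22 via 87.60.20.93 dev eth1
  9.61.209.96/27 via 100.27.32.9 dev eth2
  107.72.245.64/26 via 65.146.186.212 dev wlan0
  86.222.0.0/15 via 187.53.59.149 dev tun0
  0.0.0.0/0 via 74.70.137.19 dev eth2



Longest prefix match for 123.79.146.175:
  /13 123.72.0.0: MATCH
  /22 31.46.128.0: no
  /27 9.61.209.96: no
  /26 107.72.245.64: no
  /15 86.222.0.0: no
  /0 0.0.0.0: MATCH
Selected: next-hop 149.203.214.32 via eth0 (matched /13)


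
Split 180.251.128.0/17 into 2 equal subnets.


New prefix = 17 + 1 = 18
Each subnet has 16384 addresses
  180.251.128.0/18
  180.251.192.0/18
Subnets: 180.251.128.0/18, 180.251.192.0/18


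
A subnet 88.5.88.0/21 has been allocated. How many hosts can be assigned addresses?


Host bits = 32 - 21 = 11
Total addresses = 2^11 = 2048
Usable = total - 2 (network and broadcast)
Usable hosts: 2046


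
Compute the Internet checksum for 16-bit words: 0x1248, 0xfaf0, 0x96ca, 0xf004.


Sum all words (with carry folding):
+ 0x1248 = 0x1248
+ 0xfaf0 = 0x0d39
+ 0x96ca = 0xa403
+ 0xf004 = 0x9408
One's complement: ~0x9408
Checksum = 0x6bf7


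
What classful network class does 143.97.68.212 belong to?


First octet: 143
Binary: 10001111
10xxxxxx -> Class B (128-191)
Class B, default mask 255.255.0.0 (/16)


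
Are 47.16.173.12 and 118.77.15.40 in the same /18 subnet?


Mask: 255.255.192.0
47.16.173.12 AND mask = 47.16.128.0
118.77.15.40 AND mask = 118.77.0.0
No, different subnets (47.16.128.0 vs 118.77.0.0)


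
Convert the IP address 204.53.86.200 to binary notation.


204 = 11001100
53 = 00110101
86 = 01010110
200 = 11001000
Binary: 11001100.00110101.01010110.11001000


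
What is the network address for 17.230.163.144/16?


IP:   00010001.11100110.10100011.10010000
Mask: 11111111.11111111.00000000.00000000
AND operation:
Net:  00010001.11100110.00000000.00000000
Network: 17.230.0.0/16


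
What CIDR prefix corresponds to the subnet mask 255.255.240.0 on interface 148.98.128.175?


Binary: 11111111.11111111.11110000.00000000
Count leading 1s
Prefix: /20


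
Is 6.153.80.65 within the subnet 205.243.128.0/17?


Subnet network: 205.243.128.0
Test IP AND mask: 6.153.0.0
No, 6.153.80.65 is not in 205.243.128.0/17


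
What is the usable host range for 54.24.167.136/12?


Network: 54.16.0.0
Broadcast: 54.31.255.255
First usable = network + 1
Last usable = broadcast - 1
Range: 54.16.0.1 to 54.31.255.254


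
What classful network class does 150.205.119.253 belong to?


First octet: 150
Binary: 10010110
10xxxxxx -> Class B (128-191)
Class B, default mask 255.255.0.0 (/16)


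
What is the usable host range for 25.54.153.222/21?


Network: 25.54.152.0
Broadcast: 25.54.159.255
First usable = network + 1
Last usable = broadcast - 1
Range: 25.54.152.1 to 25.54.159.254


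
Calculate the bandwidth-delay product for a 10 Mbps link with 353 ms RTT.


BDP = bandwidth * RTT
= 10 Mbps * 353 ms
= 10 * 1e6 * 353 / 1000 bits
= 3530000 bits
= 441250 bytes
= 430.9082 KB
BDP = 3530000 bits (441250 bytes)


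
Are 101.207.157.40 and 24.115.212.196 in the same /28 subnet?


Mask: 255.255.255.240
101.207.157.40 AND mask = 101.207.157.32
24.115.212.196 AND mask = 24.115.212.192
No, different subnets (101.207.157.32 vs 24.115.212.192)


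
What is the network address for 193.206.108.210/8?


IP:   11000001.11001110.01101100.11010010
Mask: 11111111.00000000.00000000.00000000
AND operation:
Net:  11000001.00000000.00000000.00000000
Network: 193.0.0.0/8


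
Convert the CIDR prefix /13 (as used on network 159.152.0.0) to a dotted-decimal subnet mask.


/13 means 13 network bits, 19 host bits
Binary: 11111111111110000000000000000000
Mask: 255.248.0.0


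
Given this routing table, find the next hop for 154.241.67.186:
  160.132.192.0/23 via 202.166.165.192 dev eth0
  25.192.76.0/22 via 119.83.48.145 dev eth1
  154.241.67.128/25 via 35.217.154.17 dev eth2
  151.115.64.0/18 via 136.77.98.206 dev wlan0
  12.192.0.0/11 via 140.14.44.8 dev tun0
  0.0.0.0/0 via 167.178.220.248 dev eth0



Longest prefix match for 154.241.67.186:
  /23 160.132.192.0: no
  /22 25.192.76.0: no
  /25 154.241.67.128: MATCH
  /18 151.115.64.0: no
  /11 12.192.0.0: no
  /0 0.0.0.0: MATCH
Selected: next-hop 35.217.154.17 via eth2 (matched /25)


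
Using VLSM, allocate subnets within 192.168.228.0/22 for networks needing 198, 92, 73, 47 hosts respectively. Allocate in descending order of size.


198 hosts -> /24 (254 usable): 192.168.228.0/24
92 hosts -> /25 (126 usable): 192.168.229.0/25
73 hosts -> /25 (126 usable): 192.168.229.128/25
47 hosts -> /26 (62 usable): 192.168.230.0/26
Allocation: 192.168.228.0/24 (198 hosts, 254 usable); 192.168.229.0/25 (92 hosts, 126 usable); 192.168.229.128/25 (73 hosts, 126 usable); 192.168.230.0/26 (47 hosts, 62 usable)


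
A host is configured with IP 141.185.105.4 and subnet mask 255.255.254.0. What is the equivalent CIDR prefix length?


Binary: 11111111.11111111.11111110.00000000
Count leading 1s
Prefix: /23


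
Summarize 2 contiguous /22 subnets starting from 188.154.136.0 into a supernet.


Original prefix: /22
Number of subnets: 2 = 2^1
New prefix = 22 - 1 = 21
Supernet: 188.154.136.0/21


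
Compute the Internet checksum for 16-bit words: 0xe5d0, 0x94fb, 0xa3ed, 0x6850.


Sum all words (with carry folding):
+ 0xe5d0 = 0xe5d0
+ 0x94fb = 0x7acc
+ 0xa3ed = 0x1eba
+ 0x6850 = 0x870a
One's complement: ~0x870a
Checksum = 0x78f5


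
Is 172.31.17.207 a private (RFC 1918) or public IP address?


RFC 1918 private ranges:
  10.0.0.0/8 (10.0.0.0 - 10.255.255.255)
  172.16.0.0/12 (172.16.0.0 - 172.31.255.255)
  192.168.0.0/16 (192.168.0.0 - 192.168.255.255)
Private (in 172.16.0.0/12)


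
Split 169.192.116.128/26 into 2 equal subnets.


New prefix = 26 + 1 = 27
Each subnet has 32 addresses
  169.192.116.128/27
  169.192.116.160/27
Subnets: 169.192.116.128/27, 169.192.116.160/27


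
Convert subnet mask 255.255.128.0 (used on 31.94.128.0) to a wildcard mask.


Subnet mask: 255.255.128.0
Wildcard = 255.255.255.255 - subnet mask
255 - 255 = 0
255 - 255 = 0
255 - 128 = 127
255 - 0 = 255
Wildcard: 0.0.127.255


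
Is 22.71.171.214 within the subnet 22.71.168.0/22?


Subnet network: 22.71.168.0
Test IP AND mask: 22.71.168.0
Yes, 22.71.171.214 is in 22.71.168.0/22


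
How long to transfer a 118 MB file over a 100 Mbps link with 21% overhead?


Effective throughput = 100 * (1 - 21/100) = 79 Mbps
File size in Mb = 118 * 8 = 944 Mb
Time = 944 / 79
Time = 11.9494 seconds


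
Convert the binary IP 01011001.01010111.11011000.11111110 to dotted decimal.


01011001 = 89
01010111 = 87
11011000 = 216
11111110 = 254
IP: 89.87.216.254


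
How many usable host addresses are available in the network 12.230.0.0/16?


Host bits = 32 - 16 = 16
Total addresses = 2^16 = 65536
Usable = total - 2 (network and broadcast)
Usable hosts: 65534


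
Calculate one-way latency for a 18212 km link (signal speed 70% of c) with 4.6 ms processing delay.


Speed = 0.7 * 3e5 km/s = 210000 km/s
Propagation delay = 18212 / 210000 = 0.0867 s = 86.7238 ms
Processing delay = 4.6 ms
Total one-way latency = 91.3238 ms


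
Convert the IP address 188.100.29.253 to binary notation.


188 = 10111100
100 = 01100100
29 = 00011101
253 = 11111101
Binary: 10111100.01100100.00011101.11111101


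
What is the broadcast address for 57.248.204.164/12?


Network: 57.240.0.0/12
Host bits = 20
Set all host bits to 1:
Broadcast: 57.255.255.255


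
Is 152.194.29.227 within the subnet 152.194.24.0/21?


Subnet network: 152.194.24.0
Test IP AND mask: 152.194.24.0
Yes, 152.194.29.227 is in 152.194.24.0/21


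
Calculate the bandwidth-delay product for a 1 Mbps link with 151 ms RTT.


BDP = bandwidth * RTT
= 1 Mbps * 151 ms
= 1 * 1e6 * 151 / 1000 bits
= 151000 bits
= 18875 bytes
= 18.4326 KB
BDP = 151000 bits (18875 bytes)


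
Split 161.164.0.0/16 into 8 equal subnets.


New prefix = 16 + 3 = 19
Each subnet has 8192 addresses
  161.164.0.0/19
  161.164.32.0/19
  161.164.64.0/19
  161.164.96.0/19
  161.164.128.0/19
  161.164.160.0/19
  161.164.192.0/19
  161.164.224.0/19
Subnets: 161.164.0.0/19, 161.164.32.0/19, 161.164.64.0/19, 161.164.96.0/19, 161.164.128.0/19, 161.164.160.0/19, 161.164.192.0/19, 161.164.224.0/19


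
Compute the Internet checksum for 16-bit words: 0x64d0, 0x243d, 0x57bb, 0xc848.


Sum all words (with carry folding):
+ 0x64d0 = 0x64d0
+ 0x243d = 0x890d
+ 0x57bb = 0xe0c8
+ 0xc848 = 0xa911
One's complement: ~0xa911
Checksum = 0x56ee


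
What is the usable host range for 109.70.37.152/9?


Network: 109.0.0.0
Broadcast: 109.127.255.255
First usable = network + 1
Last usable = broadcast - 1
Range: 109.0.0.1 to 109.127.255.254


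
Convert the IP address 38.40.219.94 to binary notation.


38 = 00100110
40 = 00101000
219 = 11011011
94 = 01011110
Binary: 00100110.00101000.11011011.01011110


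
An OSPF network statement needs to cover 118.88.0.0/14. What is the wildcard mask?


Subnet mask: 255.252.0.0
Wildcard = 255.255.255.255 - subnet mask
255 - 255 = 0
255 - 252 = 3
255 - 0 = 255
255 - 0 = 255
Wildcard: 0.3.255.255


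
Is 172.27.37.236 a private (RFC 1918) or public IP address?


RFC 1918 private ranges:
  10.0.0.0/8 (10.0.0.0 - 10.255.255.255)
  172.16.0.0/12 (172.16.0.0 - 172.31.255.255)
  192.168.0.0/16 (192.168.0.0 - 192.168.255.255)
Private (in 172.16.0.0/12)


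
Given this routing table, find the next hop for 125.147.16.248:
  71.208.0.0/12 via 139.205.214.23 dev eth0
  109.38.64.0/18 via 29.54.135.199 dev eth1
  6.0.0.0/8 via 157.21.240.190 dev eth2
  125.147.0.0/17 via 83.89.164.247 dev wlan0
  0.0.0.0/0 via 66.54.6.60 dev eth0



Longest prefix match for 125.147.16.248:
  /12 71.208.0.0: no
  /18 109.38.64.0: no
  /8 6.0.0.0: no
  /17 125.147.0.0: MATCH
  /0 0.0.0.0: MATCH
Selected: next-hop 83.89.164.247 via wlan0 (matched /17)


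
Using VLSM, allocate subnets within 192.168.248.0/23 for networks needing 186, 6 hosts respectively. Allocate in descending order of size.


186 hosts -> /24 (254 usable): 192.168.248.0/24
6 hosts -> /29 (6 usable): 192.168.249.0/29
Allocation: 192.168.248.0/24 (186 hosts, 254 usable); 192.168.249.0/29 (6 hosts, 6 usable)


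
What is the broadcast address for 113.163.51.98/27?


Network: 113.163.51.96/27
Host bits = 5
Set all host bits to 1:
Broadcast: 113.163.51.127


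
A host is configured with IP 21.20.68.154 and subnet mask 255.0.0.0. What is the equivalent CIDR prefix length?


Binary: 11111111.00000000.00000000.00000000
Count leading 1s
Prefix: /8


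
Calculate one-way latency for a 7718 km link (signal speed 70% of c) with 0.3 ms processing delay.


Speed = 0.7 * 3e5 km/s = 210000 km/s
Propagation delay = 7718 / 210000 = 0.0368 s = 36.7524 ms
Processing delay = 0.3 ms
Total one-way latency = 37.0524 ms


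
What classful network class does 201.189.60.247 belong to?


First octet: 201
Binary: 11001001
110xxxxx -> Class C (192-223)
Class C, default mask 255.255.255.0 (/24)


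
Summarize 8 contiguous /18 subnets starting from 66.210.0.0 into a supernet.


Original prefix: /18
Number of subnets: 8 = 2^3
New prefix = 18 - 3 = 15
Supernet: 66.210.0.0/15


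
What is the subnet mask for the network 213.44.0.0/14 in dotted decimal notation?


/14 means 14 network bits, 18 host bits
Binary: 11111111111111000000000000000000
Mask: 255.252.0.0


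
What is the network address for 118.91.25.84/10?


IP:   01110110.01011011.00011001.01010100
Mask: 11111111.11000000.00000000.00000000
AND operation:
Net:  01110110.01000000.00000000.00000000
Network: 118.64.0.0/10


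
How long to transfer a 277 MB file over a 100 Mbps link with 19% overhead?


Effective throughput = 100 * (1 - 19/100) = 81 Mbps
File size in Mb = 277 * 8 = 2216 Mb
Time = 2216 / 81
Time = 27.358 seconds


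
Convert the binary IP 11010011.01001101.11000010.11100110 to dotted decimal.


11010011 = 211
01001101 = 77
11000010 = 194
11100110 = 230
IP: 211.77.194.230


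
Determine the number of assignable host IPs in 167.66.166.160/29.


Host bits = 32 - 29 = 3
Total addresses = 2^3 = 8
Usable = total - 2 (network and broadcast)
Usable hosts: 6


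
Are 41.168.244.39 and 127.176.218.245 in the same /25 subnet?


Mask: 255.255.255.128
41.168.244.39 AND mask = 41.168.244.0
127.176.218.245 AND mask = 127.176.218.128
No, different subnets (41.168.244.0 vs 127.176.218.128)


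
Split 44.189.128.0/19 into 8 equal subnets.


New prefix = 19 + 3 = 22
Each subnet has 1024 addresses
  44.189.128.0/22
  44.189.132.0/22
  44.189.136.0/22
  44.189.140.0/22
  44.189.144.0/22
  44.189.148.0/22
  44.189.152.0/22
  44.189.156.0/22
Subnets: 44.189.128.0/22, 44.189.132.0/22, 44.189.136.0/22, 44.189.140.0/22, 44.189.144.0/22, 44.189.148.0/22, 44.189.152.0/22, 44.189.156.0/22


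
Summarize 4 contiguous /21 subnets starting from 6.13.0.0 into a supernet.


Original prefix: /21
Number of subnets: 4 = 2^2
New prefix = 21 - 2 = 19
Supernet: 6.13.0.0/19


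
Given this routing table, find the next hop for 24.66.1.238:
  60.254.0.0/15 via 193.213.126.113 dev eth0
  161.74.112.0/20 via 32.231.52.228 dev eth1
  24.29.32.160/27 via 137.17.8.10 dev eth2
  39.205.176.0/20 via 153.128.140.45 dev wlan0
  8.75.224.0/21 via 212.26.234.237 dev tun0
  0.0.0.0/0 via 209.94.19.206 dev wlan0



Longest prefix match for 24.66.1.238:
  /15 60.254.0.0: no
  /20 161.74.112.0: no
  /27 24.29.32.160: no
  /20 39.205.176.0: no
  /21 8.75.224.0: no
  /0 0.0.0.0: MATCH
Selected: next-hop 209.94.19.206 via wlan0 (matched /0)


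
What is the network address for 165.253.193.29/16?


IP:   10100101.11111101.11000001.00011101
Mask: 11111111.11111111.00000000.00000000
AND operation:
Net:  10100101.11111101.00000000.00000000
Network: 165.253.0.0/16


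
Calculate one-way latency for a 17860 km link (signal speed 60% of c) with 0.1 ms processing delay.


Speed = 0.6 * 3e5 km/s = 180000 km/s
Propagation delay = 17860 / 180000 = 0.0992 s = 99.2222 ms
Processing delay = 0.1 ms
Total one-way latency = 99.3222 ms


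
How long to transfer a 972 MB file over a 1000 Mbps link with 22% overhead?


Effective throughput = 1000 * (1 - 22/100) = 780 Mbps
File size in Mb = 972 * 8 = 7776 Mb
Time = 7776 / 780
Time = 9.9692 seconds


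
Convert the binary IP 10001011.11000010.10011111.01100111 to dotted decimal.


10001011 = 139
11000010 = 194
10011111 = 159
01100111 = 103
IP: 139.194.159.103


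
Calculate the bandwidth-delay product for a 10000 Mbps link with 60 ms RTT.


BDP = bandwidth * RTT
= 10000 Mbps * 60 ms
= 10000 * 1e6 * 60 / 1000 bits
= 600000000 bits
= 75000000 bytes
= 73242.1875 KB
BDP = 600000000 bits (75000000 bytes)


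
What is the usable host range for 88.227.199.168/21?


Network: 88.227.192.0
Broadcast: 88.227.199.255
First usable = network + 1
Last usable = broadcast - 1
Range: 88.227.192.1 to 88.227.199.254


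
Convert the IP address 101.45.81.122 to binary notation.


101 = 01100101
45 = 00101101
81 = 01010001
122 = 01111010
Binary: 01100101.00101101.01010001.01111010


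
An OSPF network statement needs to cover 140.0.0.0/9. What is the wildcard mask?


Subnet mask: 255.128.0.0
Wildcard = 255.255.255.255 - subnet mask
255 - 255 = 0
255 - 128 = 127
255 - 0 = 255
255 - 0 = 255
Wildcard: 0.127.255.255


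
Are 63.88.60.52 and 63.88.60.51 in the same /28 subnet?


Mask: 255.255.255.240
63.88.60.52 AND mask = 63.88.60.48
63.88.60.51 AND mask = 63.88.60.48
Yes, same subnet (63.88.60.48)


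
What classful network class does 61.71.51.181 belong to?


First octet: 61
Binary: 00111101
0xxxxxxx -> Class A (1-126)
Class A, default mask 255.0.0.0 (/8)


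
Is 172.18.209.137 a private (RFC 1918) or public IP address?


RFC 1918 private ranges:
  10.0.0.0/8 (10.0.0.0 - 10.255.255.255)
  172.16.0.0/12 (172.16.0.0 - 172.31.255.255)
  192.168.0.0/16 (192.168.0.0 - 192.168.255.255)
Private (in 172.16.0.0/12)


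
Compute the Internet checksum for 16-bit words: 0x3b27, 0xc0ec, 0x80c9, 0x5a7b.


Sum all words (with carry folding):
+ 0x3b27 = 0x3b27
+ 0xc0ec = 0xfc13
+ 0x80c9 = 0x7cdd
+ 0x5a7b = 0xd758
One's complement: ~0xd758
Checksum = 0x28a7


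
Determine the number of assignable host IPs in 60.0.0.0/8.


Host bits = 32 - 8 = 24
Total addresses = 2^24 = 16777216
Usable = total - 2 (network and broadcast)
Usable hosts: 16777214


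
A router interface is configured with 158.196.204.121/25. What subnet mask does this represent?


/25 means 25 network bits, 7 host bits
Binary: 11111111111111111111111110000000
Mask: 255.255.255.128


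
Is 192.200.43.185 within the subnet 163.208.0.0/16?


Subnet network: 163.208.0.0
Test IP AND mask: 192.200.0.0
No, 192.200.43.185 is not in 163.208.0.0/16


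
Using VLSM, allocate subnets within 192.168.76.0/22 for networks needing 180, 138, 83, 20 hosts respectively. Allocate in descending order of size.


180 hosts -> /24 (254 usable): 192.168.76.0/24
138 hosts -> /24 (254 usable): 192.168.77.0/24
83 hosts -> /25 (126 usable): 192.168.78.0/25
20 hosts -> /27 (30 usable): 192.168.78.128/27
Allocation: 192.168.76.0/24 (180 hosts, 254 usable); 192.168.77.0/24 (138 hosts, 254 usable); 192.168.78.0/25 (83 hosts, 126 usable); 192.168.78.128/27 (20 hosts, 30 usable)
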